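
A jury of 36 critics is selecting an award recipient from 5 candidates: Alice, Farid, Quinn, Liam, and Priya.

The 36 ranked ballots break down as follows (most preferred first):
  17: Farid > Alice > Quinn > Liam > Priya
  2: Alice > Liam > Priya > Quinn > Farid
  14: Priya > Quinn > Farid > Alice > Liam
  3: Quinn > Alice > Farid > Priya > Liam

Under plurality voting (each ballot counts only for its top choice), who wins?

First-place votes: Alice 2, Farid 17, Quinn 3, Liam 0, Priya 14.

Farid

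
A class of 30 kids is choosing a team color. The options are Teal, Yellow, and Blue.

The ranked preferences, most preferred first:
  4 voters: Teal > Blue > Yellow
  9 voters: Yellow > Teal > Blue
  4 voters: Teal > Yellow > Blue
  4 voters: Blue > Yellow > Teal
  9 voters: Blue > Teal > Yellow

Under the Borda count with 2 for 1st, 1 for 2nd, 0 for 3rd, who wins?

Teal: 4×2 + 9×1 + 4×2 + 4×0 + 9×1 = 34
Yellow: 4×0 + 9×2 + 4×1 + 4×1 + 9×0 = 26
Blue: 4×1 + 9×0 + 4×0 + 4×2 + 9×2 = 30

Teal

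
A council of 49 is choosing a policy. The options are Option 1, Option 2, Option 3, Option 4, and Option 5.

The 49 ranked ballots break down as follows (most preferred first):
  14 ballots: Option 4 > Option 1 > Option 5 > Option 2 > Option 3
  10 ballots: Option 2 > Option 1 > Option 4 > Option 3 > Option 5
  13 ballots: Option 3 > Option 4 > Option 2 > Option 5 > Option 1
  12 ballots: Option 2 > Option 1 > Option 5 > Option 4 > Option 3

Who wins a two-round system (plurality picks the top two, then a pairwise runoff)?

Option 4

Round 1 first-place votes: Option 1 0, Option 2 22, Option 3 13, Option 4 14, Option 5 0. Option 2 and Option 4 advance.
Runoff: Option 2 is ranked above Option 4 on 22 ballots, Option 4 above Option 2 on 27.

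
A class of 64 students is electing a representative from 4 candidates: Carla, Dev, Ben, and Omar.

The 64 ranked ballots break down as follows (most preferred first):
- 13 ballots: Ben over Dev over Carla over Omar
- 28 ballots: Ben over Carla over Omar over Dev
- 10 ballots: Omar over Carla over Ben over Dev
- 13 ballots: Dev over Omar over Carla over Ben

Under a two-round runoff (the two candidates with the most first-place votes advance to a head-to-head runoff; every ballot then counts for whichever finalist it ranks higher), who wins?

Ben

Round 1 first-place votes: Carla 0, Dev 13, Ben 41, Omar 10. Ben and Dev advance.
Runoff: Ben is ranked above Dev on 51 ballots, Dev above Ben on 13.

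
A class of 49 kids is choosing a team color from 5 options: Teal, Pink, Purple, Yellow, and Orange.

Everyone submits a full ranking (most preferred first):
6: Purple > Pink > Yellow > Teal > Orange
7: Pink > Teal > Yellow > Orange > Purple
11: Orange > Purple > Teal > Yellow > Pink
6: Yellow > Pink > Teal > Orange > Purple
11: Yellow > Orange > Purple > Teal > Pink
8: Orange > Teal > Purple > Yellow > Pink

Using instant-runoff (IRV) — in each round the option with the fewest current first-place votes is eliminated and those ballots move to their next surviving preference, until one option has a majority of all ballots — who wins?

Round 1: Teal 0, Pink 7, Purple 6, Yellow 17, Orange 19. Teal eliminated.
Round 2: Pink 7, Purple 6, Yellow 17, Orange 19. Purple eliminated.
Round 3: Pink 13, Yellow 17, Orange 19. Pink eliminated.
Round 4: Yellow 30, Orange 19. Yellow has a majority (≥25).

Yellow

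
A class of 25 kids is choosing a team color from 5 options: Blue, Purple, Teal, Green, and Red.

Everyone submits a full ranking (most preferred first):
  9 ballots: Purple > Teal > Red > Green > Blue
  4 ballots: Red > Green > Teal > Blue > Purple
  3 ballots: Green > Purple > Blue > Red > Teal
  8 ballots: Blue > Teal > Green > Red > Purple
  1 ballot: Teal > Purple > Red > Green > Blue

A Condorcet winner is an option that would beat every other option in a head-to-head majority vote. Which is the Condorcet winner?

Teal

Teal vs Blue: 14–11
Teal vs Purple: 13–12
Teal vs Green: 18–7
Teal vs Red: 18–7
Teal beats every other option.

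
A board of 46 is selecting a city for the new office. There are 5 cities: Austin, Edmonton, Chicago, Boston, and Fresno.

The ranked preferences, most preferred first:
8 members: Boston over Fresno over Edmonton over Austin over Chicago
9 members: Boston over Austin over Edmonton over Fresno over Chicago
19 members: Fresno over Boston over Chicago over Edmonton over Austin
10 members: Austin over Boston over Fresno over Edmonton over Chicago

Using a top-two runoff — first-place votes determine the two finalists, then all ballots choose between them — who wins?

Boston

Round 1 first-place votes: Austin 10, Edmonton 0, Chicago 0, Boston 17, Fresno 19. Fresno and Boston advance.
Runoff: Fresno is ranked above Boston on 19 ballots, Boston above Fresno on 27.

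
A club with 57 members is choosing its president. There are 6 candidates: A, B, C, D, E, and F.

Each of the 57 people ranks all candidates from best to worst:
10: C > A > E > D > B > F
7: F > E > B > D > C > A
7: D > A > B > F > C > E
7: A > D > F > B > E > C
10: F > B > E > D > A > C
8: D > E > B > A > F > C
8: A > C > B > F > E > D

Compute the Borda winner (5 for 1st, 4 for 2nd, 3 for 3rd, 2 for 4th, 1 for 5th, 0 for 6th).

A: 10×4 + 7×0 + 7×4 + 7×5 + 10×1 + 8×2 + 8×5 = 169
B: 10×1 + 7×3 + 7×3 + 7×2 + 10×4 + 8×3 + 8×3 = 154
C: 10×5 + 7×1 + 7×1 + 7×0 + 10×0 + 8×0 + 8×4 = 96
D: 10×2 + 7×2 + 7×5 + 7×4 + 10×2 + 8×5 + 8×0 = 157
E: 10×3 + 7×4 + 7×0 + 7×1 + 10×3 + 8×4 + 8×1 = 135
F: 10×0 + 7×5 + 7×2 + 7×3 + 10×5 + 8×1 + 8×2 = 144

A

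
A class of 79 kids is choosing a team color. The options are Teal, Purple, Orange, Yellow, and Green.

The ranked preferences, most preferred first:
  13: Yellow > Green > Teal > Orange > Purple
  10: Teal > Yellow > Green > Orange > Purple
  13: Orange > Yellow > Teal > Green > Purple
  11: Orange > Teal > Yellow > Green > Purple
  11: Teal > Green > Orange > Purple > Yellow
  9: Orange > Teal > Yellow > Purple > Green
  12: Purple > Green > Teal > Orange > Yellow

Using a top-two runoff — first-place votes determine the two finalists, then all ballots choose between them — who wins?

Round 1 first-place votes: Teal 21, Purple 12, Orange 33, Yellow 13, Green 0. Orange and Teal advance.
Runoff: Orange is ranked above Teal on 33 ballots, Teal above Orange on 46.

Teal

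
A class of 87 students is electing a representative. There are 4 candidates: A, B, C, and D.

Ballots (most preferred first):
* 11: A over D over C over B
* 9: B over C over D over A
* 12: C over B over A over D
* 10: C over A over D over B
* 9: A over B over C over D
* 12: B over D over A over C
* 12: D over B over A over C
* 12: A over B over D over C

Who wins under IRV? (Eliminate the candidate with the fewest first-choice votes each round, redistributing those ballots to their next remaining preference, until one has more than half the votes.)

Round 1: A 32, B 21, C 22, D 12. D eliminated.
Round 2: A 32, B 33, C 22. C eliminated.
Round 3: A 42, B 45. B has a majority (≥44).

B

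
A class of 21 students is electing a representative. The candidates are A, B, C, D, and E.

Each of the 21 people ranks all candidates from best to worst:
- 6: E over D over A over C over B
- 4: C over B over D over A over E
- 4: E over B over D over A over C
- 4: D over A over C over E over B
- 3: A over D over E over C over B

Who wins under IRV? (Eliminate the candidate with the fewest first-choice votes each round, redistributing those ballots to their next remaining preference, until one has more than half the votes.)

D

Round 1: A 3, B 0, C 4, D 4, E 10. B eliminated.
Round 2: A 3, C 4, D 4, E 10. A eliminated.
Round 3: C 4, D 7, E 10. C eliminated.
Round 4: D 11, E 10. D has a majority (≥11).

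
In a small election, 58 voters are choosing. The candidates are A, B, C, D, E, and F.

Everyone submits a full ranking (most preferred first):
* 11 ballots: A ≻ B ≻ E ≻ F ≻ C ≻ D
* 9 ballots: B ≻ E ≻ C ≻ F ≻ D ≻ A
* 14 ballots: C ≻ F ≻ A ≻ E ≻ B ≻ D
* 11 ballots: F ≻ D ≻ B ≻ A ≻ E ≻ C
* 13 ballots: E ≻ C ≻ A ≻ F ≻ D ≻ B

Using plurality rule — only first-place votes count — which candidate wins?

First-place votes: A 11, B 9, C 14, D 0, E 13, F 11.

C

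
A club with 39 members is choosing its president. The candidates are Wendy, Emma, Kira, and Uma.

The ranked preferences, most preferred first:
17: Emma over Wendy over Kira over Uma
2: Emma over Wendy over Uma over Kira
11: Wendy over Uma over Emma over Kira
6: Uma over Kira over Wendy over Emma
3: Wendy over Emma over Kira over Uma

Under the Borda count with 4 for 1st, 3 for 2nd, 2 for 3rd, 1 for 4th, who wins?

Wendy: 17×3 + 2×3 + 11×4 + 6×2 + 3×4 = 125
Emma: 17×4 + 2×4 + 11×2 + 6×1 + 3×3 = 113
Kira: 17×2 + 2×1 + 11×1 + 6×3 + 3×2 = 71
Uma: 17×1 + 2×2 + 11×3 + 6×4 + 3×1 = 81

Wendy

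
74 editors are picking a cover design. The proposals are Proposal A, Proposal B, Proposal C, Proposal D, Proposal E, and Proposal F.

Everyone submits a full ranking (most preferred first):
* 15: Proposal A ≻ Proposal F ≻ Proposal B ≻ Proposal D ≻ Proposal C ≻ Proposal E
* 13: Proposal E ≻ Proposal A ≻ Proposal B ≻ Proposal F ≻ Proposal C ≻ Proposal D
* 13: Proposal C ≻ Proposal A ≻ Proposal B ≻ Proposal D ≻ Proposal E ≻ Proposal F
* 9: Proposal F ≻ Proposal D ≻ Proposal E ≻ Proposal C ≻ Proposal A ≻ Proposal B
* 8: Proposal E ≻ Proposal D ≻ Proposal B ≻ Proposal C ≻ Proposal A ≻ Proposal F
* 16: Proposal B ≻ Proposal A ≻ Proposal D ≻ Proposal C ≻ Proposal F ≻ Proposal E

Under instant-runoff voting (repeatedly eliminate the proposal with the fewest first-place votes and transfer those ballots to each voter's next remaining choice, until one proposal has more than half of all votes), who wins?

Proposal A

Round 1: Proposal A 15, Proposal B 16, Proposal C 13, Proposal D 0, Proposal E 21, Proposal F 9. Proposal D eliminated.
Round 2: Proposal A 15, Proposal B 16, Proposal C 13, Proposal E 21, Proposal F 9. Proposal F eliminated.
Round 3: Proposal A 15, Proposal B 16, Proposal C 13, Proposal E 30. Proposal C eliminated.
Round 4: Proposal A 28, Proposal B 16, Proposal E 30. Proposal B eliminated.
Round 5: Proposal A 44, Proposal E 30. Proposal A has a majority (≥38).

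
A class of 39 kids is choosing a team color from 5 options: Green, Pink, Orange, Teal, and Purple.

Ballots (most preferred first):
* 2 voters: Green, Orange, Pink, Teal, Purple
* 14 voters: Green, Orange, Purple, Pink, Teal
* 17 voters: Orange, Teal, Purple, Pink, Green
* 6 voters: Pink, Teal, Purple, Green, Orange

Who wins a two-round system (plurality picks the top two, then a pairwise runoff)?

Green

Round 1 first-place votes: Green 16, Pink 6, Orange 17, Teal 0, Purple 0. Orange and Green advance.
Runoff: Orange is ranked above Green on 17 ballots, Green above Orange on 22.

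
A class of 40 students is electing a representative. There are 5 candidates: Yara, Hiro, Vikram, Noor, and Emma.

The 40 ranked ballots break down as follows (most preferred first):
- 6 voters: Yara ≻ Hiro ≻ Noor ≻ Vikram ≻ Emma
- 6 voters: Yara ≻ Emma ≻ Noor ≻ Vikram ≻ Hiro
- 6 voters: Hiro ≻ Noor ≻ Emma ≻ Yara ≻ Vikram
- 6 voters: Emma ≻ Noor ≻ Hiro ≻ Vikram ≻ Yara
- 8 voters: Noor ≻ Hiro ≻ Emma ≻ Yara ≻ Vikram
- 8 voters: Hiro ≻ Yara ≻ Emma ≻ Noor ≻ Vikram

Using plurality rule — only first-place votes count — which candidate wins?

First-place votes: Yara 12, Hiro 14, Vikram 0, Noor 8, Emma 6.

Hiro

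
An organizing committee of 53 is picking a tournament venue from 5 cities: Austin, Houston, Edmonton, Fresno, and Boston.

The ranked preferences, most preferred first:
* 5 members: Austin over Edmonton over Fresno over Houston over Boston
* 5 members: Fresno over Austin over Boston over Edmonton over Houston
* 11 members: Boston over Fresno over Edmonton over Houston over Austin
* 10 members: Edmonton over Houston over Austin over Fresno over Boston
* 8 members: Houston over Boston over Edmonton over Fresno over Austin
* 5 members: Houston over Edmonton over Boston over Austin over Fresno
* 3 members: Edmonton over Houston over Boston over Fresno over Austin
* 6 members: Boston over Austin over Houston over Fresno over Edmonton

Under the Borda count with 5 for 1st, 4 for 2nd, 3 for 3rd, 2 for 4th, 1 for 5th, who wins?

Austin: 5×5 + 5×4 + 11×1 + 10×3 + 8×1 + 5×2 + 3×1 + 6×4 = 131
Houston: 5×2 + 5×1 + 11×2 + 10×4 + 8×5 + 5×5 + 3×4 + 6×3 = 172
Edmonton: 5×4 + 5×2 + 11×3 + 10×5 + 8×3 + 5×4 + 3×5 + 6×1 = 178
Fresno: 5×3 + 5×5 + 11×4 + 10×2 + 8×2 + 5×1 + 3×2 + 6×2 = 143
Boston: 5×1 + 5×3 + 11×5 + 10×1 + 8×4 + 5×3 + 3×3 + 6×5 = 171

Edmonton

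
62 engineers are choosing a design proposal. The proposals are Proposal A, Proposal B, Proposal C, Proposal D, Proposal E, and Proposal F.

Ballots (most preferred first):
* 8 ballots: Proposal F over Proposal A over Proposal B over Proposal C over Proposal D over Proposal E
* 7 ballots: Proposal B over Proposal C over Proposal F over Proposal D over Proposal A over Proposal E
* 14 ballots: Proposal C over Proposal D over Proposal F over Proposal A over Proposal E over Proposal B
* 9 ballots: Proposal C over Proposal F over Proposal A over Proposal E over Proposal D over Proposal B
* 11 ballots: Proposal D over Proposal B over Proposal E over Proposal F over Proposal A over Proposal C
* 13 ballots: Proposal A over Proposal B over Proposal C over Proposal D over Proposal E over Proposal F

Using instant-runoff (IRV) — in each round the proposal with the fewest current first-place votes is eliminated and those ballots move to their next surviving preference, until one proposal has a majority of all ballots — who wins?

Round 1: Proposal A 13, Proposal B 7, Proposal C 23, Proposal D 11, Proposal E 0, Proposal F 8. Proposal E eliminated.
Round 2: Proposal A 13, Proposal B 7, Proposal C 23, Proposal D 11, Proposal F 8. Proposal B eliminated.
Round 3: Proposal A 13, Proposal C 30, Proposal D 11, Proposal F 8. Proposal F eliminated.
Round 4: Proposal A 21, Proposal C 30, Proposal D 11. Proposal D eliminated.
Round 5: Proposal A 32, Proposal C 30. Proposal A has a majority (≥32).

Proposal A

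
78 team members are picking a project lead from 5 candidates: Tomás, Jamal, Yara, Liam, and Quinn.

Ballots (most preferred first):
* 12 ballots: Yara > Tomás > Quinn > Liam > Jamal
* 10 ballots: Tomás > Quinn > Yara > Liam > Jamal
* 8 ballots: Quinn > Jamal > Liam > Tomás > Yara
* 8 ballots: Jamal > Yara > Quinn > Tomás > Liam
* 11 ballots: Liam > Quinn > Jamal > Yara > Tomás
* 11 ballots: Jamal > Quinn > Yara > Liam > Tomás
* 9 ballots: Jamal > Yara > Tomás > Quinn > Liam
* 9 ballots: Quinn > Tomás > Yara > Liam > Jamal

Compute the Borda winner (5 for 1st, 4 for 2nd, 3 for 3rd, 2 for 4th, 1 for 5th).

Quinn

Tomás: 12×4 + 10×5 + 8×2 + 8×2 + 11×1 + 11×1 + 9×3 + 9×4 = 215
Jamal: 12×1 + 10×1 + 8×4 + 8×5 + 11×3 + 11×5 + 9×5 + 9×1 = 236
Yara: 12×5 + 10×3 + 8×1 + 8×4 + 11×2 + 11×3 + 9×4 + 9×3 = 248
Liam: 12×2 + 10×2 + 8×3 + 8×1 + 11×5 + 11×2 + 9×1 + 9×2 = 180
Quinn: 12×3 + 10×4 + 8×5 + 8×3 + 11×4 + 11×4 + 9×2 + 9×5 = 291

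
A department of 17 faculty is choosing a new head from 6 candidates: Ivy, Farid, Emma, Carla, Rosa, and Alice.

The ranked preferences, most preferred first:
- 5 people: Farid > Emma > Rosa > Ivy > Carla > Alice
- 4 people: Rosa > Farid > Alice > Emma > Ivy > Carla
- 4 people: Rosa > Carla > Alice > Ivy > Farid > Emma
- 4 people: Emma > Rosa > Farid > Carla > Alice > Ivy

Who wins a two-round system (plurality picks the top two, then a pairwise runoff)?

Round 1 first-place votes: Ivy 0, Farid 5, Emma 4, Carla 0, Rosa 8, Alice 0. Rosa and Farid advance.
Runoff: Rosa is ranked above Farid on 12 ballots, Farid above Rosa on 5.

Rosa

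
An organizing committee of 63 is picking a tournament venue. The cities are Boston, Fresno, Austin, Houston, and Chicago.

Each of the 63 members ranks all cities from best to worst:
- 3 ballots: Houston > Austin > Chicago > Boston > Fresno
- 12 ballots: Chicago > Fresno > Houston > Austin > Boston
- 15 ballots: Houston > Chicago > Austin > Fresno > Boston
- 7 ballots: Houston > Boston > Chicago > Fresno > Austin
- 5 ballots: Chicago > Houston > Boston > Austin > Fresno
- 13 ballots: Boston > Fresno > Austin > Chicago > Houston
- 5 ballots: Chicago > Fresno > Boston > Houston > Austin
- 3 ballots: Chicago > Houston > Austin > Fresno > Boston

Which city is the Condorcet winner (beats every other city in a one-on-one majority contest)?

Chicago vs Boston: 43–20
Chicago vs Fresno: 50–13
Chicago vs Austin: 47–16
Chicago vs Houston: 38–25
Chicago beats every other city.

Chicago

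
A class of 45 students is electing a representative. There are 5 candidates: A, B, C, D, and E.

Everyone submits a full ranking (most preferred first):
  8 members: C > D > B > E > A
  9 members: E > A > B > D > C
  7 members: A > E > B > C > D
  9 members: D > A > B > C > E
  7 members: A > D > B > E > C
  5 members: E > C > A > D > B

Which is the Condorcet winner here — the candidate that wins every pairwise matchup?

A vs B: 37–8
A vs C: 32–13
A vs D: 28–17
A vs E: 23–22
A beats every other candidate.

A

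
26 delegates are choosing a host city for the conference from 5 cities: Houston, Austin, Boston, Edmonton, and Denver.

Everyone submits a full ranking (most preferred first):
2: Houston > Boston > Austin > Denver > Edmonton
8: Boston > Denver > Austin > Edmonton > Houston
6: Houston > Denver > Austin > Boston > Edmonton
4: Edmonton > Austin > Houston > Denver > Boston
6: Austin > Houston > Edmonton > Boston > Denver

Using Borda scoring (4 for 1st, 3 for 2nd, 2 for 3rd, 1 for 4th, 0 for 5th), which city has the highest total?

Houston: 2×4 + 8×0 + 6×4 + 4×2 + 6×3 = 58
Austin: 2×2 + 8×2 + 6×2 + 4×3 + 6×4 = 68
Boston: 2×3 + 8×4 + 6×1 + 4×0 + 6×1 = 50
Edmonton: 2×0 + 8×1 + 6×0 + 4×4 + 6×2 = 36
Denver: 2×1 + 8×3 + 6×3 + 4×1 + 6×0 = 48

Austin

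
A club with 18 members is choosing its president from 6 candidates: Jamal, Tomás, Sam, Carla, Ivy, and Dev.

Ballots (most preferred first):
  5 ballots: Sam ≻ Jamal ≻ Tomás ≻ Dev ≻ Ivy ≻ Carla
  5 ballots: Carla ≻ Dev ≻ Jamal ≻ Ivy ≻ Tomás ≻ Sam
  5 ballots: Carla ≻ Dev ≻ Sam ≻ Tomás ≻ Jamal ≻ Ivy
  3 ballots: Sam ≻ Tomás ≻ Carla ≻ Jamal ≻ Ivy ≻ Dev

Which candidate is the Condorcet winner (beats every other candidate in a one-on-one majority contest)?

Carla

Carla vs Jamal: 13–5
Carla vs Tomás: 10–8
Carla vs Sam: 10–8
Carla vs Ivy: 13–5
Carla vs Dev: 13–5
Carla beats every other candidate.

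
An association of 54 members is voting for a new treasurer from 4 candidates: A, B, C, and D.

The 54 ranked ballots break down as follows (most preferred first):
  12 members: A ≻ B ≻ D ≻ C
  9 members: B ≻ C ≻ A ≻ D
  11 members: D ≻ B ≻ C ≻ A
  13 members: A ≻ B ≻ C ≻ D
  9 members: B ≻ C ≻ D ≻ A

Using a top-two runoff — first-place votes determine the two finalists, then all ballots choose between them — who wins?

Round 1 first-place votes: A 25, B 18, C 0, D 11. A and B advance.
Runoff: A is ranked above B on 25 ballots, B above A on 29.

B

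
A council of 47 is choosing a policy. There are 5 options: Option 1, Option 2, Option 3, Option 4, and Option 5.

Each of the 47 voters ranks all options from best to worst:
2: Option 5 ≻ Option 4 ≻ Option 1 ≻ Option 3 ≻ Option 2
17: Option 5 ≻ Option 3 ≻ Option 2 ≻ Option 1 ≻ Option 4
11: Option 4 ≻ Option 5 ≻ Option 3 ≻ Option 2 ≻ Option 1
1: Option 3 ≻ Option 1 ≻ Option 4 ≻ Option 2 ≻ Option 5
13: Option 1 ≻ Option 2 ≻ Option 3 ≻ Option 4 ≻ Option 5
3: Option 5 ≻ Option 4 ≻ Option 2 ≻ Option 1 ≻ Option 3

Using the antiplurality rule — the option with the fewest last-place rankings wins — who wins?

Option 2

Last-place votes: Option 1 11, Option 2 2, Option 3 3, Option 4 17, Option 5 14.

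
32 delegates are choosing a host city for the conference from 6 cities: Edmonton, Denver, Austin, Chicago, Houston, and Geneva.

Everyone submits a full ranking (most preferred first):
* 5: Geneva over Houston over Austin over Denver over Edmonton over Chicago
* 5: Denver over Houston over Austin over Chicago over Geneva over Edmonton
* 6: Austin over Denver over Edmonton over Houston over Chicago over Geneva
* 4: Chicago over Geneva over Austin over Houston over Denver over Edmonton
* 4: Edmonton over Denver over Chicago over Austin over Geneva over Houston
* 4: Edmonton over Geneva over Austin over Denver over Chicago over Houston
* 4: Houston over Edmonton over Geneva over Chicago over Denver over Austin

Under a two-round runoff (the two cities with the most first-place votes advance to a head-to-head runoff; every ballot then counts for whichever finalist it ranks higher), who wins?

Austin

Round 1 first-place votes: Edmonton 8, Denver 5, Austin 6, Chicago 4, Houston 4, Geneva 5. Edmonton and Austin advance.
Runoff: Edmonton is ranked above Austin on 12 ballots, Austin above Edmonton on 20.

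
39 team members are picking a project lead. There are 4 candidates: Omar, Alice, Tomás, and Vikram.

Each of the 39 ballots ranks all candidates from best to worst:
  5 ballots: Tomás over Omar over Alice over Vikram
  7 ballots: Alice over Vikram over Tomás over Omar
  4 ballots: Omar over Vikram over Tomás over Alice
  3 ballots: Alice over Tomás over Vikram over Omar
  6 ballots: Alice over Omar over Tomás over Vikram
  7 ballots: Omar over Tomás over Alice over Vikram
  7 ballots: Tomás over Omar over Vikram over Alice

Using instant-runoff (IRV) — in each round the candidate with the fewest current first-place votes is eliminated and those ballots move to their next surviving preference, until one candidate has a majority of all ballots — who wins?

Round 1: Omar 11, Alice 16, Tomás 12, Vikram 0. Vikram eliminated.
Round 2: Omar 11, Alice 16, Tomás 12. Omar eliminated.
Round 3: Alice 16, Tomás 23. Tomás has a majority (≥20).

Tomás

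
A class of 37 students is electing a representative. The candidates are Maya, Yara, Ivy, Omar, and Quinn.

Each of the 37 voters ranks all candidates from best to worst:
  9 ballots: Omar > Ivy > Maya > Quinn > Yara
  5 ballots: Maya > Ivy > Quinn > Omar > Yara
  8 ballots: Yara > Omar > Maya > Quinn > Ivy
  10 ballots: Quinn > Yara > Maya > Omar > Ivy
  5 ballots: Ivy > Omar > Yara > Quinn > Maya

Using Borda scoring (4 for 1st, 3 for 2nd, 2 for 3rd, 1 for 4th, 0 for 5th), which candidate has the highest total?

Omar

Maya: 9×2 + 5×4 + 8×2 + 10×2 + 5×0 = 74
Yara: 9×0 + 5×0 + 8×4 + 10×3 + 5×2 = 72
Ivy: 9×3 + 5×3 + 8×0 + 10×0 + 5×4 = 62
Omar: 9×4 + 5×1 + 8×3 + 10×1 + 5×3 = 90
Quinn: 9×1 + 5×2 + 8×1 + 10×4 + 5×1 = 72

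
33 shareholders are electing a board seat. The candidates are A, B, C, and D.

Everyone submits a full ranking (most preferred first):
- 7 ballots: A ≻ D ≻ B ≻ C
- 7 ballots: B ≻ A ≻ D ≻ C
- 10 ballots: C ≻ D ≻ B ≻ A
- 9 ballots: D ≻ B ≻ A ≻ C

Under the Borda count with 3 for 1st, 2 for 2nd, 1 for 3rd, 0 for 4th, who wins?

D

A: 7×3 + 7×2 + 10×0 + 9×1 = 44
B: 7×1 + 7×3 + 10×1 + 9×2 = 56
C: 7×0 + 7×0 + 10×3 + 9×0 = 30
D: 7×2 + 7×1 + 10×2 + 9×3 = 68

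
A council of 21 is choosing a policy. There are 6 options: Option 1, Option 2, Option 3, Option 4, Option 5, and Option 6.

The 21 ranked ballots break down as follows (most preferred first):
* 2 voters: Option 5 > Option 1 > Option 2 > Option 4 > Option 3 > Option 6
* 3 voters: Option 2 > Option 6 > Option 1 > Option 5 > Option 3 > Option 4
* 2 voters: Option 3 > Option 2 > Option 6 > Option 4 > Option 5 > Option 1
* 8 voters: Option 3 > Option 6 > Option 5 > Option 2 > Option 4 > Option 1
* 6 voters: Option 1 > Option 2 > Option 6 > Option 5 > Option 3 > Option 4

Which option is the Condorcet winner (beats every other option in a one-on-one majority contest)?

Option 2 vs Option 1: 13–8
Option 2 vs Option 3: 11–10
Option 2 vs Option 4: 21–0
Option 2 vs Option 5: 11–10
Option 2 vs Option 6: 13–8
Option 2 beats every other option.

Option 2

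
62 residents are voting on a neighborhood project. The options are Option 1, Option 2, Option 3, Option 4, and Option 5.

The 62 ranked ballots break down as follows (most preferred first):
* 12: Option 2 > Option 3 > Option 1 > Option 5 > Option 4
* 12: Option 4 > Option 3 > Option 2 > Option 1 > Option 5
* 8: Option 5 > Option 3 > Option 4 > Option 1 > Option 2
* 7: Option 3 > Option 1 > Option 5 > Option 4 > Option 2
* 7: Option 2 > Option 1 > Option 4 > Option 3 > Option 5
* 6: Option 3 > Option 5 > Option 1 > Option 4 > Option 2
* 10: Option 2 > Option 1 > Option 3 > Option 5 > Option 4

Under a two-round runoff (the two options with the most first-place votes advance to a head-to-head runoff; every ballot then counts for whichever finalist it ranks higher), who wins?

Option 3

Round 1 first-place votes: Option 1 0, Option 2 29, Option 3 13, Option 4 12, Option 5 8. Option 2 and Option 3 advance.
Runoff: Option 2 is ranked above Option 3 on 29 ballots, Option 3 above Option 2 on 33.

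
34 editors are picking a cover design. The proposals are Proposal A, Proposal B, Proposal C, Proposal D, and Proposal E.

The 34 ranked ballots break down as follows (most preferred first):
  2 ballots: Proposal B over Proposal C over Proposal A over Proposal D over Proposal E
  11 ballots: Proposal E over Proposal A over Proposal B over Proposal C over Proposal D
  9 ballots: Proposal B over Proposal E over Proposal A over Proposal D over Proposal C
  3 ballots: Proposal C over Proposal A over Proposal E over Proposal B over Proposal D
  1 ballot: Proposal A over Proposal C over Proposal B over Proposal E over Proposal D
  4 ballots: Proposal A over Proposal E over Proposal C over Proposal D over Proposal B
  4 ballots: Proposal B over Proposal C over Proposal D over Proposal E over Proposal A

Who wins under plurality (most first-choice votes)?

Proposal B

First-place votes: Proposal A 5, Proposal B 15, Proposal C 3, Proposal D 0, Proposal E 11.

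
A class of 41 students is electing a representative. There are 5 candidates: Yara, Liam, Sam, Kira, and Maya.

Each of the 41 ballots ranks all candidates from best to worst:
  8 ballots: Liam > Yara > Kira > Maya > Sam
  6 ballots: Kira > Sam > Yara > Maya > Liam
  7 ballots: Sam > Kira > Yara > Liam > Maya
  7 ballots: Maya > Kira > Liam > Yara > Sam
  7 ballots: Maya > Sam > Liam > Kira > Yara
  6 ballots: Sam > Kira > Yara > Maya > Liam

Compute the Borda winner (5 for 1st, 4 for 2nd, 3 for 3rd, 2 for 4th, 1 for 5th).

Yara: 8×4 + 6×3 + 7×3 + 7×2 + 7×1 + 6×3 = 110
Liam: 8×5 + 6×1 + 7×2 + 7×3 + 7×3 + 6×1 = 108
Sam: 8×1 + 6×4 + 7×5 + 7×1 + 7×4 + 6×5 = 132
Kira: 8×3 + 6×5 + 7×4 + 7×4 + 7×2 + 6×4 = 148
Maya: 8×2 + 6×2 + 7×1 + 7×5 + 7×5 + 6×2 = 117

Kira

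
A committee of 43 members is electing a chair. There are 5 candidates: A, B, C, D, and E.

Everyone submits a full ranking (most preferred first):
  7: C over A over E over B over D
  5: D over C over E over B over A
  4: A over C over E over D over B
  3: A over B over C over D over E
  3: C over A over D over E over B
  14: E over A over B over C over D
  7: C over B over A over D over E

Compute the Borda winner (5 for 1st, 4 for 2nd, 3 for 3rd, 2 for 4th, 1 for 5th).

C

A: 7×4 + 5×1 + 4×5 + 3×5 + 3×4 + 14×4 + 7×3 = 157
B: 7×2 + 5×2 + 4×1 + 3×4 + 3×1 + 14×3 + 7×4 = 113
C: 7×5 + 5×4 + 4×4 + 3×3 + 3×5 + 14×2 + 7×5 = 158
D: 7×1 + 5×5 + 4×2 + 3×2 + 3×3 + 14×1 + 7×2 = 83
E: 7×3 + 5×3 + 4×3 + 3×1 + 3×2 + 14×5 + 7×1 = 134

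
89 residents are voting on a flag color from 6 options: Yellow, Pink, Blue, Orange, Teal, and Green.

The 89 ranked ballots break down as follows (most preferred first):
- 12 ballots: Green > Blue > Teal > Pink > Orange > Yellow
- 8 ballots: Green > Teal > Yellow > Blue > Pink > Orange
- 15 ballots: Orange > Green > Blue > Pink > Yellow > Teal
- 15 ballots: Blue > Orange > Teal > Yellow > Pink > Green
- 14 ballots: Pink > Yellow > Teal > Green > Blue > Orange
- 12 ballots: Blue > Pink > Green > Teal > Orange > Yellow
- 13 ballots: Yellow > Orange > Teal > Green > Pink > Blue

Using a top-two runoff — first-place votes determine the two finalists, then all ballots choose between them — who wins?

Green

Round 1 first-place votes: Yellow 13, Pink 14, Blue 27, Orange 15, Teal 0, Green 20. Blue and Green advance.
Runoff: Blue is ranked above Green on 27 ballots, Green above Blue on 62.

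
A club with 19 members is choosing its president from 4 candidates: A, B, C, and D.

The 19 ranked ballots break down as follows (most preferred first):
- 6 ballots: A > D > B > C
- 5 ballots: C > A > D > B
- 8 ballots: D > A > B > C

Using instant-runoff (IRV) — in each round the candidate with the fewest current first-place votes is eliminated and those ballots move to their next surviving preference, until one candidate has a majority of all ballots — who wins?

Round 1: A 6, B 0, C 5, D 8. B eliminated.
Round 2: A 6, C 5, D 8. C eliminated.
Round 3: A 11, D 8. A has a majority (≥10).

A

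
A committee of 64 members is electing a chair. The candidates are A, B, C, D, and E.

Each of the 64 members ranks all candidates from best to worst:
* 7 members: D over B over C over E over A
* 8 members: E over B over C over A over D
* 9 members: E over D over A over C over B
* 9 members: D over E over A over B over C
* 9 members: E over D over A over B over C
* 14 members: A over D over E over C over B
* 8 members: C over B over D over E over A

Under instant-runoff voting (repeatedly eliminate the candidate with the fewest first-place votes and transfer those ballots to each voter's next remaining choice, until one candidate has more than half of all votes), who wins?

Round 1: A 14, B 0, C 8, D 16, E 26. B eliminated.
Round 2: A 14, C 8, D 16, E 26. C eliminated.
Round 3: A 14, D 24, E 26. A eliminated.
Round 4: D 38, E 26. D has a majority (≥33).

D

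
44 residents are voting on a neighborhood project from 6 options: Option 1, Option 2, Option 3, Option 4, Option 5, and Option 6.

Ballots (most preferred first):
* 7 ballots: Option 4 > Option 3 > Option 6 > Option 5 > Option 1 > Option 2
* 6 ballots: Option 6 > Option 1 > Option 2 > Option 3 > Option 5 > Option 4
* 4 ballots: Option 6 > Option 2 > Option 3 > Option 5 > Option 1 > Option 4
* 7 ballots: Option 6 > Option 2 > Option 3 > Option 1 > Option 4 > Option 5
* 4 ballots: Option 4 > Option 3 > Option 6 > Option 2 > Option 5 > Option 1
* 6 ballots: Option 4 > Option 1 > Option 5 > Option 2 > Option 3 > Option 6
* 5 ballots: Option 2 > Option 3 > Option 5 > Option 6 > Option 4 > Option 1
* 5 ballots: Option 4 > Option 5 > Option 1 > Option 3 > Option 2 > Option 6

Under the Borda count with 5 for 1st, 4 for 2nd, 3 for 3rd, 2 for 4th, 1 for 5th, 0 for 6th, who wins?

Option 6

Option 1: 7×1 + 6×4 + 4×1 + 7×2 + 4×0 + 6×4 + 5×0 + 5×3 = 88
Option 2: 7×0 + 6×3 + 4×4 + 7×4 + 4×2 + 6×2 + 5×5 + 5×1 = 112
Option 3: 7×4 + 6×2 + 4×3 + 7×3 + 4×4 + 6×1 + 5×4 + 5×2 = 125
Option 4: 7×5 + 6×0 + 4×0 + 7×1 + 4×5 + 6×5 + 5×1 + 5×5 = 122
Option 5: 7×2 + 6×1 + 4×2 + 7×0 + 4×1 + 6×3 + 5×3 + 5×4 = 85
Option 6: 7×3 + 6×5 + 4×5 + 7×5 + 4×3 + 6×0 + 5×2 + 5×0 = 128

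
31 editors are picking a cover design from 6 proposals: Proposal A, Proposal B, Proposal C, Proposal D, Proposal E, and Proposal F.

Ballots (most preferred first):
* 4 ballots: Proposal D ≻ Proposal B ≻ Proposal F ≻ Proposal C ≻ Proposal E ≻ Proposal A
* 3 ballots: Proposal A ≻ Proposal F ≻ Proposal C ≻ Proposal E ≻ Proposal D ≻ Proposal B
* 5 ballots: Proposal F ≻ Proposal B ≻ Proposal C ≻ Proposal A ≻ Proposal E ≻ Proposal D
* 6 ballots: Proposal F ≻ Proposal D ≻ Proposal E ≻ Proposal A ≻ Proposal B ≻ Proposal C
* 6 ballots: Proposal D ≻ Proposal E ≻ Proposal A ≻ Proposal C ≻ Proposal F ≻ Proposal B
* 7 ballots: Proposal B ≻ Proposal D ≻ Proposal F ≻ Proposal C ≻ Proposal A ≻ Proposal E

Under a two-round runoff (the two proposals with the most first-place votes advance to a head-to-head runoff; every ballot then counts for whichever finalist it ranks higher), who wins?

Round 1 first-place votes: Proposal A 3, Proposal B 7, Proposal C 0, Proposal D 10, Proposal E 0, Proposal F 11. Proposal F and Proposal D advance.
Runoff: Proposal F is ranked above Proposal D on 14 ballots, Proposal D above Proposal F on 17.

Proposal D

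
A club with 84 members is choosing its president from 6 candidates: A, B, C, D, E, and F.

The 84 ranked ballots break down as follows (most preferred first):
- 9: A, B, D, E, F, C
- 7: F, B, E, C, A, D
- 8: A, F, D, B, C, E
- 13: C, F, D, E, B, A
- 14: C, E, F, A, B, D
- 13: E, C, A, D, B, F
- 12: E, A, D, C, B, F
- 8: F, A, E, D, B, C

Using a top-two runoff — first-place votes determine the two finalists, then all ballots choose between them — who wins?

Round 1 first-place votes: A 17, B 0, C 27, D 0, E 25, F 15. C and E advance.
Runoff: C is ranked above E on 35 ballots, E above C on 49.

E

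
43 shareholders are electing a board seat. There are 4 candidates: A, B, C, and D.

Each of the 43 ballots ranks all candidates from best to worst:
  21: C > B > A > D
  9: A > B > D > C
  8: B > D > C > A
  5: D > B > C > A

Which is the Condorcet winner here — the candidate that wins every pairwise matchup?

B

B vs A: 34–9
B vs C: 22–21
B vs D: 38–5
B beats every other candidate.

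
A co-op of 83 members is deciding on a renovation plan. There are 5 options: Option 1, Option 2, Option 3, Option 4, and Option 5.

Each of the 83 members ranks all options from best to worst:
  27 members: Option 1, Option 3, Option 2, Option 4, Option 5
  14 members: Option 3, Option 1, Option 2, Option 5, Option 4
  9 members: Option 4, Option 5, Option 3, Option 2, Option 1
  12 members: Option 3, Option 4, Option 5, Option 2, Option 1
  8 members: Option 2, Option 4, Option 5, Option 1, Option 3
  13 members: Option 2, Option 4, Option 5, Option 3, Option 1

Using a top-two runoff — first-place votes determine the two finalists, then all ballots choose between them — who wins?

Round 1 first-place votes: Option 1 27, Option 2 21, Option 3 26, Option 4 9, Option 5 0. Option 1 and Option 3 advance.
Runoff: Option 1 is ranked above Option 3 on 35 ballots, Option 3 above Option 1 on 48.

Option 3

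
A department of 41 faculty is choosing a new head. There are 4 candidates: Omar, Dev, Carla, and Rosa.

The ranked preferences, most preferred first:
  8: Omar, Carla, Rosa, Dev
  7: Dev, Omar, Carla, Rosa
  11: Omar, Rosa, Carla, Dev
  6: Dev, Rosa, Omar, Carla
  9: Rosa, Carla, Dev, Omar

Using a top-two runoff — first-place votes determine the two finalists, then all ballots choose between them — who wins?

Dev

Round 1 first-place votes: Omar 19, Dev 13, Carla 0, Rosa 9. Omar and Dev advance.
Runoff: Omar is ranked above Dev on 19 ballots, Dev above Omar on 22.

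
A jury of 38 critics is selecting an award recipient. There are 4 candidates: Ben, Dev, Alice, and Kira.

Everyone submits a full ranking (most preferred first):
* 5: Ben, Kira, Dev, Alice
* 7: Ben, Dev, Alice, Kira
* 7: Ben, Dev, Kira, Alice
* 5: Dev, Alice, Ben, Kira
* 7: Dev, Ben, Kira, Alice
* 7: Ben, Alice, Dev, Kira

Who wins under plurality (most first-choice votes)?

Ben

First-place votes: Ben 26, Dev 12, Alice 0, Kira 0.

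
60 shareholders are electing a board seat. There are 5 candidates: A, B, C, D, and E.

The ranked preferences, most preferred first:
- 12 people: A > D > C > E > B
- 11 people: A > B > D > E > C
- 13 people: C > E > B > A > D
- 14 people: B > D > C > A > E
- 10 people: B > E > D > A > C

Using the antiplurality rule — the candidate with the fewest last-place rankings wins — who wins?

A

Last-place votes: A 0, B 12, C 21, D 13, E 14.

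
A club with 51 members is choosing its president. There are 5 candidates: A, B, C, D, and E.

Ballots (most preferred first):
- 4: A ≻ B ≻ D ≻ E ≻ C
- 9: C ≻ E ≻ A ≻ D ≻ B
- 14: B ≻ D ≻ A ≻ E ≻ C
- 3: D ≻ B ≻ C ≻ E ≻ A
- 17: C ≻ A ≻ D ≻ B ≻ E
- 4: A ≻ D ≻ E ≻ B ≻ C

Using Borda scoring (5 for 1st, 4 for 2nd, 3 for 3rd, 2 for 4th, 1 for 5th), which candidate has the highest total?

A

A: 4×5 + 9×3 + 14×3 + 3×1 + 17×4 + 4×5 = 180
B: 4×4 + 9×1 + 14×5 + 3×4 + 17×2 + 4×2 = 149
C: 4×1 + 9×5 + 14×1 + 3×3 + 17×5 + 4×1 = 161
D: 4×3 + 9×2 + 14×4 + 3×5 + 17×3 + 4×4 = 168
E: 4×2 + 9×4 + 14×2 + 3×2 + 17×1 + 4×3 = 107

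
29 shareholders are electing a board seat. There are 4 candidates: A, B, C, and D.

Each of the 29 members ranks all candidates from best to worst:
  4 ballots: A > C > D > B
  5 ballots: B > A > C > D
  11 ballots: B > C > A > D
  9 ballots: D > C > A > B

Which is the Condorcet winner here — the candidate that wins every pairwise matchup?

B

B vs A: 16–13
B vs C: 16–13
B vs D: 16–13
B beats every other candidate.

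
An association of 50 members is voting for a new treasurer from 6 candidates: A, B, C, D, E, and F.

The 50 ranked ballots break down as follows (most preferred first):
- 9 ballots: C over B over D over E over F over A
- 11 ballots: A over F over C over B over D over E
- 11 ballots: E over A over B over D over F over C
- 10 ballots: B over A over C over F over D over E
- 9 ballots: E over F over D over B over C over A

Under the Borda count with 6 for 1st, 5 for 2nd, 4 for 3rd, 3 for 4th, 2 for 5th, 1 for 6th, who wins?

A: 9×1 + 11×6 + 11×5 + 10×5 + 9×1 = 189
B: 9×5 + 11×3 + 11×4 + 10×6 + 9×3 = 209
C: 9×6 + 11×4 + 11×1 + 10×4 + 9×2 = 167
D: 9×4 + 11×2 + 11×3 + 10×2 + 9×4 = 147
E: 9×3 + 11×1 + 11×6 + 10×1 + 9×6 = 168
F: 9×2 + 11×5 + 11×2 + 10×3 + 9×5 = 170

B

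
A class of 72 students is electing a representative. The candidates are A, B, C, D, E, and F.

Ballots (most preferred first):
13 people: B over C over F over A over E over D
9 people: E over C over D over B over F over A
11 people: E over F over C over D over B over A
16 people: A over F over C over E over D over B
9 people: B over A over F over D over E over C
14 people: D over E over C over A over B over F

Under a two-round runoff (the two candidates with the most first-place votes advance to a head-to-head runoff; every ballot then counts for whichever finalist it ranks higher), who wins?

E

Round 1 first-place votes: A 16, B 22, C 0, D 14, E 20, F 0. B and E advance.
Runoff: B is ranked above E on 22 ballots, E above B on 50.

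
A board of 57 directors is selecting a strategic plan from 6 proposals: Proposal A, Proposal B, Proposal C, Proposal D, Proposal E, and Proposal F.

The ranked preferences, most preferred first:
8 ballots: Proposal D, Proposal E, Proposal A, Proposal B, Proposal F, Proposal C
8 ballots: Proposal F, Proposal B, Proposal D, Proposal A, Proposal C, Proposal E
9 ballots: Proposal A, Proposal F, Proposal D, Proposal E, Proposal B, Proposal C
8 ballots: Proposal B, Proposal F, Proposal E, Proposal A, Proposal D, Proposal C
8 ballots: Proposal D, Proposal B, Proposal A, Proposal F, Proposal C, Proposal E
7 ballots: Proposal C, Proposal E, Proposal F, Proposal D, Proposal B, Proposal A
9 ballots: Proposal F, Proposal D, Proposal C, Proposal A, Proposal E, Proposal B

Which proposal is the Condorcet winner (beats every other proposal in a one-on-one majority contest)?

Proposal F

Proposal F vs Proposal A: 32–25
Proposal F vs Proposal B: 33–24
Proposal F vs Proposal C: 50–7
Proposal F vs Proposal D: 41–16
Proposal F vs Proposal E: 42–15
Proposal F beats every other proposal.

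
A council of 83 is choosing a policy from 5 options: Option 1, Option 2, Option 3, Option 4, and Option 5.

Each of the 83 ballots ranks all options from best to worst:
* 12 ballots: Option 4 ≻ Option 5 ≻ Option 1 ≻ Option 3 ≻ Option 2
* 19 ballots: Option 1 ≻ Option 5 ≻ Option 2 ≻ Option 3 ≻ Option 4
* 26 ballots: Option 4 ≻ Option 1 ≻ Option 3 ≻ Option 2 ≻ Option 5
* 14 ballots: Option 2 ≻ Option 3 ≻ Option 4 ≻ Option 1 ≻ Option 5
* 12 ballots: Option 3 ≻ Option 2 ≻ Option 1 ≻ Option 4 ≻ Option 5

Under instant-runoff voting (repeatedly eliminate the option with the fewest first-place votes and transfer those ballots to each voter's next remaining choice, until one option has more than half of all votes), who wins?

Round 1: Option 1 19, Option 2 14, Option 3 12, Option 4 38, Option 5 0. Option 5 eliminated.
Round 2: Option 1 19, Option 2 14, Option 3 12, Option 4 38. Option 3 eliminated.
Round 3: Option 1 19, Option 2 26, Option 4 38. Option 1 eliminated.
Round 4: Option 2 45, Option 4 38. Option 2 has a majority (≥42).

Option 2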